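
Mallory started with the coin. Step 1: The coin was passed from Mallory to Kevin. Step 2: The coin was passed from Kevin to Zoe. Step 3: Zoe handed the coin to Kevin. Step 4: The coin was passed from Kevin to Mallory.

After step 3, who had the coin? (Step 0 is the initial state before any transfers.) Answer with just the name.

Answer: Kevin

Derivation:
Tracking the coin holder through step 3:
After step 0 (start): Mallory
After step 1: Kevin
After step 2: Zoe
After step 3: Kevin

At step 3, the holder is Kevin.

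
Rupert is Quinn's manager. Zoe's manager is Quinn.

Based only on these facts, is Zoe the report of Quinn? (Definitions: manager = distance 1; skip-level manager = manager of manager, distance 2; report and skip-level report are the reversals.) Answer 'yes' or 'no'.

Answer: yes

Derivation:
Reconstructing the manager chain from the given facts:
  Rupert -> Quinn -> Zoe
(each arrow means 'manager of the next')
Positions in the chain (0 = top):
  position of Rupert: 0
  position of Quinn: 1
  position of Zoe: 2

Zoe is at position 2, Quinn is at position 1; signed distance (j - i) = -1.
'report' requires j - i = -1. Actual distance is -1, so the relation HOLDS.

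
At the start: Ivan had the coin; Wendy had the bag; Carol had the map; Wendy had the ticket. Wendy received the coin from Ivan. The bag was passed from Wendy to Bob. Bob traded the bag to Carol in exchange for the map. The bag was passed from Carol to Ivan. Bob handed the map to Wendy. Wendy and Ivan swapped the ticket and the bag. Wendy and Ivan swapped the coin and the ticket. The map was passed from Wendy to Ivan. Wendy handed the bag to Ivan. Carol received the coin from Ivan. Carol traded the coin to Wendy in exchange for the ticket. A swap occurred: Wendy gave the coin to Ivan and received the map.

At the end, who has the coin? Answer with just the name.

Tracking all object holders:
Start: coin:Ivan, bag:Wendy, map:Carol, ticket:Wendy
Event 1 (give coin: Ivan -> Wendy). State: coin:Wendy, bag:Wendy, map:Carol, ticket:Wendy
Event 2 (give bag: Wendy -> Bob). State: coin:Wendy, bag:Bob, map:Carol, ticket:Wendy
Event 3 (swap bag<->map: now bag:Carol, map:Bob). State: coin:Wendy, bag:Carol, map:Bob, ticket:Wendy
Event 4 (give bag: Carol -> Ivan). State: coin:Wendy, bag:Ivan, map:Bob, ticket:Wendy
Event 5 (give map: Bob -> Wendy). State: coin:Wendy, bag:Ivan, map:Wendy, ticket:Wendy
Event 6 (swap ticket<->bag: now ticket:Ivan, bag:Wendy). State: coin:Wendy, bag:Wendy, map:Wendy, ticket:Ivan
Event 7 (swap coin<->ticket: now coin:Ivan, ticket:Wendy). State: coin:Ivan, bag:Wendy, map:Wendy, ticket:Wendy
Event 8 (give map: Wendy -> Ivan). State: coin:Ivan, bag:Wendy, map:Ivan, ticket:Wendy
Event 9 (give bag: Wendy -> Ivan). State: coin:Ivan, bag:Ivan, map:Ivan, ticket:Wendy
Event 10 (give coin: Ivan -> Carol). State: coin:Carol, bag:Ivan, map:Ivan, ticket:Wendy
Event 11 (swap coin<->ticket: now coin:Wendy, ticket:Carol). State: coin:Wendy, bag:Ivan, map:Ivan, ticket:Carol
Event 12 (swap coin<->map: now coin:Ivan, map:Wendy). State: coin:Ivan, bag:Ivan, map:Wendy, ticket:Carol

Final state: coin:Ivan, bag:Ivan, map:Wendy, ticket:Carol
The coin is held by Ivan.

Answer: Ivan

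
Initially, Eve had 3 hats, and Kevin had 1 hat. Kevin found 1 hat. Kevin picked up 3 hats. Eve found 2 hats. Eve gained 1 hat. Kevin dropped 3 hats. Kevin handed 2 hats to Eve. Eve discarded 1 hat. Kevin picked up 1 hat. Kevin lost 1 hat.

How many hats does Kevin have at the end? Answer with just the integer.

Tracking counts step by step:
Start: Eve=3, Kevin=1
Event 1 (Kevin +1): Kevin: 1 -> 2. State: Eve=3, Kevin=2
Event 2 (Kevin +3): Kevin: 2 -> 5. State: Eve=3, Kevin=5
Event 3 (Eve +2): Eve: 3 -> 5. State: Eve=5, Kevin=5
Event 4 (Eve +1): Eve: 5 -> 6. State: Eve=6, Kevin=5
Event 5 (Kevin -3): Kevin: 5 -> 2. State: Eve=6, Kevin=2
Event 6 (Kevin -> Eve, 2): Kevin: 2 -> 0, Eve: 6 -> 8. State: Eve=8, Kevin=0
Event 7 (Eve -1): Eve: 8 -> 7. State: Eve=7, Kevin=0
Event 8 (Kevin +1): Kevin: 0 -> 1. State: Eve=7, Kevin=1
Event 9 (Kevin -1): Kevin: 1 -> 0. State: Eve=7, Kevin=0

Kevin's final count: 0

Answer: 0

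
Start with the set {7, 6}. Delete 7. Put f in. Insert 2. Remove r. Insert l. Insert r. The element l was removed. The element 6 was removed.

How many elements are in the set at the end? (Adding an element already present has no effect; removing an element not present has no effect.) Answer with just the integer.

Tracking the set through each operation:
Start: {6, 7}
Event 1 (remove 7): removed. Set: {6}
Event 2 (add f): added. Set: {6, f}
Event 3 (add 2): added. Set: {2, 6, f}
Event 4 (remove r): not present, no change. Set: {2, 6, f}
Event 5 (add l): added. Set: {2, 6, f, l}
Event 6 (add r): added. Set: {2, 6, f, l, r}
Event 7 (remove l): removed. Set: {2, 6, f, r}
Event 8 (remove 6): removed. Set: {2, f, r}

Final set: {2, f, r} (size 3)

Answer: 3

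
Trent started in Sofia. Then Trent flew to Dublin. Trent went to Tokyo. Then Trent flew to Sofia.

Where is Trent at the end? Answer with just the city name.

Answer: Sofia

Derivation:
Tracking Trent's location:
Start: Trent is in Sofia.
After move 1: Sofia -> Dublin. Trent is in Dublin.
After move 2: Dublin -> Tokyo. Trent is in Tokyo.
After move 3: Tokyo -> Sofia. Trent is in Sofia.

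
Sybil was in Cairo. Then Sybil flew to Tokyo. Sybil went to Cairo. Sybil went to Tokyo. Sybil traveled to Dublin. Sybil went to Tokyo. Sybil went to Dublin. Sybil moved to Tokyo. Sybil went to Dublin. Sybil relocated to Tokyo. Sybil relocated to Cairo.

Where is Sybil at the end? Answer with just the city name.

Answer: Cairo

Derivation:
Tracking Sybil's location:
Start: Sybil is in Cairo.
After move 1: Cairo -> Tokyo. Sybil is in Tokyo.
After move 2: Tokyo -> Cairo. Sybil is in Cairo.
After move 3: Cairo -> Tokyo. Sybil is in Tokyo.
After move 4: Tokyo -> Dublin. Sybil is in Dublin.
After move 5: Dublin -> Tokyo. Sybil is in Tokyo.
After move 6: Tokyo -> Dublin. Sybil is in Dublin.
After move 7: Dublin -> Tokyo. Sybil is in Tokyo.
After move 8: Tokyo -> Dublin. Sybil is in Dublin.
After move 9: Dublin -> Tokyo. Sybil is in Tokyo.
After move 10: Tokyo -> Cairo. Sybil is in Cairo.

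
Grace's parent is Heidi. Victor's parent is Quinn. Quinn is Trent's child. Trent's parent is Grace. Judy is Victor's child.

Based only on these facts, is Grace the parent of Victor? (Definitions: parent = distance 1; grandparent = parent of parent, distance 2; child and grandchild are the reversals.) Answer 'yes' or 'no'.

Reconstructing the parent chain from the given facts:
  Heidi -> Grace -> Trent -> Quinn -> Victor -> Judy
(each arrow means 'parent of the next')
Positions in the chain (0 = top):
  position of Heidi: 0
  position of Grace: 1
  position of Trent: 2
  position of Quinn: 3
  position of Victor: 4
  position of Judy: 5

Grace is at position 1, Victor is at position 4; signed distance (j - i) = 3.
'parent' requires j - i = 1. Actual distance is 3, so the relation does NOT hold.

Answer: no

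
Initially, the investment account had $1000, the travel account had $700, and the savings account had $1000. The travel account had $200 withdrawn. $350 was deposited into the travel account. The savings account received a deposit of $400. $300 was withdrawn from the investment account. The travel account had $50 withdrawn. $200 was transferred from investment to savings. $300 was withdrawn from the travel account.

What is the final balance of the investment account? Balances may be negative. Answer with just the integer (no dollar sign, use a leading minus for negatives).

Answer: 500

Derivation:
Tracking account balances step by step:
Start: investment=1000, travel=700, savings=1000
Event 1 (withdraw 200 from travel): travel: 700 - 200 = 500. Balances: investment=1000, travel=500, savings=1000
Event 2 (deposit 350 to travel): travel: 500 + 350 = 850. Balances: investment=1000, travel=850, savings=1000
Event 3 (deposit 400 to savings): savings: 1000 + 400 = 1400. Balances: investment=1000, travel=850, savings=1400
Event 4 (withdraw 300 from investment): investment: 1000 - 300 = 700. Balances: investment=700, travel=850, savings=1400
Event 5 (withdraw 50 from travel): travel: 850 - 50 = 800. Balances: investment=700, travel=800, savings=1400
Event 6 (transfer 200 investment -> savings): investment: 700 - 200 = 500, savings: 1400 + 200 = 1600. Balances: investment=500, travel=800, savings=1600
Event 7 (withdraw 300 from travel): travel: 800 - 300 = 500. Balances: investment=500, travel=500, savings=1600

Final balance of investment: 500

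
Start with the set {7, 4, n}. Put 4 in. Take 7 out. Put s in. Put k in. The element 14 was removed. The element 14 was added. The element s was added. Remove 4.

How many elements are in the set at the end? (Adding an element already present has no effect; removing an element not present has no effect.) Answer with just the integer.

Tracking the set through each operation:
Start: {4, 7, n}
Event 1 (add 4): already present, no change. Set: {4, 7, n}
Event 2 (remove 7): removed. Set: {4, n}
Event 3 (add s): added. Set: {4, n, s}
Event 4 (add k): added. Set: {4, k, n, s}
Event 5 (remove 14): not present, no change. Set: {4, k, n, s}
Event 6 (add 14): added. Set: {14, 4, k, n, s}
Event 7 (add s): already present, no change. Set: {14, 4, k, n, s}
Event 8 (remove 4): removed. Set: {14, k, n, s}

Final set: {14, k, n, s} (size 4)

Answer: 4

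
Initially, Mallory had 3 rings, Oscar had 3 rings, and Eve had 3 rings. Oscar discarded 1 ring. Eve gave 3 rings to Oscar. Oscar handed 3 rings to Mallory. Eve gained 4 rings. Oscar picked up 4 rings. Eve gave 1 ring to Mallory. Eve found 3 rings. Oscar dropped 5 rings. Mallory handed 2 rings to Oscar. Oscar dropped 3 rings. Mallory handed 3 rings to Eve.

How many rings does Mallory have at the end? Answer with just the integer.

Answer: 2

Derivation:
Tracking counts step by step:
Start: Mallory=3, Oscar=3, Eve=3
Event 1 (Oscar -1): Oscar: 3 -> 2. State: Mallory=3, Oscar=2, Eve=3
Event 2 (Eve -> Oscar, 3): Eve: 3 -> 0, Oscar: 2 -> 5. State: Mallory=3, Oscar=5, Eve=0
Event 3 (Oscar -> Mallory, 3): Oscar: 5 -> 2, Mallory: 3 -> 6. State: Mallory=6, Oscar=2, Eve=0
Event 4 (Eve +4): Eve: 0 -> 4. State: Mallory=6, Oscar=2, Eve=4
Event 5 (Oscar +4): Oscar: 2 -> 6. State: Mallory=6, Oscar=6, Eve=4
Event 6 (Eve -> Mallory, 1): Eve: 4 -> 3, Mallory: 6 -> 7. State: Mallory=7, Oscar=6, Eve=3
Event 7 (Eve +3): Eve: 3 -> 6. State: Mallory=7, Oscar=6, Eve=6
Event 8 (Oscar -5): Oscar: 6 -> 1. State: Mallory=7, Oscar=1, Eve=6
Event 9 (Mallory -> Oscar, 2): Mallory: 7 -> 5, Oscar: 1 -> 3. State: Mallory=5, Oscar=3, Eve=6
Event 10 (Oscar -3): Oscar: 3 -> 0. State: Mallory=5, Oscar=0, Eve=6
Event 11 (Mallory -> Eve, 3): Mallory: 5 -> 2, Eve: 6 -> 9. State: Mallory=2, Oscar=0, Eve=9

Mallory's final count: 2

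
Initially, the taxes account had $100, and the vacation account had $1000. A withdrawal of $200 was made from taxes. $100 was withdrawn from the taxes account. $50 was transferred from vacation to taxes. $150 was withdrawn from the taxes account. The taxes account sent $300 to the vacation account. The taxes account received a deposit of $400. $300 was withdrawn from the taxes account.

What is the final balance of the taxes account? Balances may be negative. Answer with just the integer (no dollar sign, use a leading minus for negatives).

Tracking account balances step by step:
Start: taxes=100, vacation=1000
Event 1 (withdraw 200 from taxes): taxes: 100 - 200 = -100. Balances: taxes=-100, vacation=1000
Event 2 (withdraw 100 from taxes): taxes: -100 - 100 = -200. Balances: taxes=-200, vacation=1000
Event 3 (transfer 50 vacation -> taxes): vacation: 1000 - 50 = 950, taxes: -200 + 50 = -150. Balances: taxes=-150, vacation=950
Event 4 (withdraw 150 from taxes): taxes: -150 - 150 = -300. Balances: taxes=-300, vacation=950
Event 5 (transfer 300 taxes -> vacation): taxes: -300 - 300 = -600, vacation: 950 + 300 = 1250. Balances: taxes=-600, vacation=1250
Event 6 (deposit 400 to taxes): taxes: -600 + 400 = -200. Balances: taxes=-200, vacation=1250
Event 7 (withdraw 300 from taxes): taxes: -200 - 300 = -500. Balances: taxes=-500, vacation=1250

Final balance of taxes: -500

Answer: -500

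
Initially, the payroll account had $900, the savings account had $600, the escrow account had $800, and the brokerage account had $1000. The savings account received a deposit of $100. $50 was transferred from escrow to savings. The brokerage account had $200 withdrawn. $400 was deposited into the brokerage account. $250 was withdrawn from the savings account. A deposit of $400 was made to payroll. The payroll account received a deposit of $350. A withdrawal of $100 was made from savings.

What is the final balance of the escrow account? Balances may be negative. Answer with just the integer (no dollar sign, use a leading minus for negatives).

Tracking account balances step by step:
Start: payroll=900, savings=600, escrow=800, brokerage=1000
Event 1 (deposit 100 to savings): savings: 600 + 100 = 700. Balances: payroll=900, savings=700, escrow=800, brokerage=1000
Event 2 (transfer 50 escrow -> savings): escrow: 800 - 50 = 750, savings: 700 + 50 = 750. Balances: payroll=900, savings=750, escrow=750, brokerage=1000
Event 3 (withdraw 200 from brokerage): brokerage: 1000 - 200 = 800. Balances: payroll=900, savings=750, escrow=750, brokerage=800
Event 4 (deposit 400 to brokerage): brokerage: 800 + 400 = 1200. Balances: payroll=900, savings=750, escrow=750, brokerage=1200
Event 5 (withdraw 250 from savings): savings: 750 - 250 = 500. Balances: payroll=900, savings=500, escrow=750, brokerage=1200
Event 6 (deposit 400 to payroll): payroll: 900 + 400 = 1300. Balances: payroll=1300, savings=500, escrow=750, brokerage=1200
Event 7 (deposit 350 to payroll): payroll: 1300 + 350 = 1650. Balances: payroll=1650, savings=500, escrow=750, brokerage=1200
Event 8 (withdraw 100 from savings): savings: 500 - 100 = 400. Balances: payroll=1650, savings=400, escrow=750, brokerage=1200

Final balance of escrow: 750

Answer: 750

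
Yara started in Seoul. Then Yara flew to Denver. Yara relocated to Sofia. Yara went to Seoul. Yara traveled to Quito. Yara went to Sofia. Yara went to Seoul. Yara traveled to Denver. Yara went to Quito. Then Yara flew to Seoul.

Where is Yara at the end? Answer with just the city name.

Answer: Seoul

Derivation:
Tracking Yara's location:
Start: Yara is in Seoul.
After move 1: Seoul -> Denver. Yara is in Denver.
After move 2: Denver -> Sofia. Yara is in Sofia.
After move 3: Sofia -> Seoul. Yara is in Seoul.
After move 4: Seoul -> Quito. Yara is in Quito.
After move 5: Quito -> Sofia. Yara is in Sofia.
After move 6: Sofia -> Seoul. Yara is in Seoul.
After move 7: Seoul -> Denver. Yara is in Denver.
After move 8: Denver -> Quito. Yara is in Quito.
After move 9: Quito -> Seoul. Yara is in Seoul.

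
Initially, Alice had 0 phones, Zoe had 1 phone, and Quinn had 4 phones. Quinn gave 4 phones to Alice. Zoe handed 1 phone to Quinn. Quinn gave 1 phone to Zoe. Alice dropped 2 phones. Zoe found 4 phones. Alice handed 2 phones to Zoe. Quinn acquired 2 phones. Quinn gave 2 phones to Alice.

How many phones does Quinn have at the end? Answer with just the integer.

Tracking counts step by step:
Start: Alice=0, Zoe=1, Quinn=4
Event 1 (Quinn -> Alice, 4): Quinn: 4 -> 0, Alice: 0 -> 4. State: Alice=4, Zoe=1, Quinn=0
Event 2 (Zoe -> Quinn, 1): Zoe: 1 -> 0, Quinn: 0 -> 1. State: Alice=4, Zoe=0, Quinn=1
Event 3 (Quinn -> Zoe, 1): Quinn: 1 -> 0, Zoe: 0 -> 1. State: Alice=4, Zoe=1, Quinn=0
Event 4 (Alice -2): Alice: 4 -> 2. State: Alice=2, Zoe=1, Quinn=0
Event 5 (Zoe +4): Zoe: 1 -> 5. State: Alice=2, Zoe=5, Quinn=0
Event 6 (Alice -> Zoe, 2): Alice: 2 -> 0, Zoe: 5 -> 7. State: Alice=0, Zoe=7, Quinn=0
Event 7 (Quinn +2): Quinn: 0 -> 2. State: Alice=0, Zoe=7, Quinn=2
Event 8 (Quinn -> Alice, 2): Quinn: 2 -> 0, Alice: 0 -> 2. State: Alice=2, Zoe=7, Quinn=0

Quinn's final count: 0

Answer: 0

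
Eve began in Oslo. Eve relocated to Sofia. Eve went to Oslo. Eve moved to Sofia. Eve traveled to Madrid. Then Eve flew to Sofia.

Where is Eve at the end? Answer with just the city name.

Answer: Sofia

Derivation:
Tracking Eve's location:
Start: Eve is in Oslo.
After move 1: Oslo -> Sofia. Eve is in Sofia.
After move 2: Sofia -> Oslo. Eve is in Oslo.
After move 3: Oslo -> Sofia. Eve is in Sofia.
After move 4: Sofia -> Madrid. Eve is in Madrid.
After move 5: Madrid -> Sofia. Eve is in Sofia.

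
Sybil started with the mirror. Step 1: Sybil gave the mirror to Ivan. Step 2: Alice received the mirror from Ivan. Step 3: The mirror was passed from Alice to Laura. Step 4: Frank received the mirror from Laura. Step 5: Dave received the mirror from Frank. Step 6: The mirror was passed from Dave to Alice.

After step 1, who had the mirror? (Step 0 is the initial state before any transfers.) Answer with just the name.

Tracking the mirror holder through step 1:
After step 0 (start): Sybil
After step 1: Ivan

At step 1, the holder is Ivan.

Answer: Ivan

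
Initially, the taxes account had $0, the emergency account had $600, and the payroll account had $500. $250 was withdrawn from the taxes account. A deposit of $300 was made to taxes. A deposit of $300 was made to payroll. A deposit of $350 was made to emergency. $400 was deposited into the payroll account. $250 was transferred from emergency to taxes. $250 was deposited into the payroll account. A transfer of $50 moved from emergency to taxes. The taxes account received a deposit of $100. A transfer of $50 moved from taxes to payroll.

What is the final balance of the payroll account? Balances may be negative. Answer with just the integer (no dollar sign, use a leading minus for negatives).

Answer: 1500

Derivation:
Tracking account balances step by step:
Start: taxes=0, emergency=600, payroll=500
Event 1 (withdraw 250 from taxes): taxes: 0 - 250 = -250. Balances: taxes=-250, emergency=600, payroll=500
Event 2 (deposit 300 to taxes): taxes: -250 + 300 = 50. Balances: taxes=50, emergency=600, payroll=500
Event 3 (deposit 300 to payroll): payroll: 500 + 300 = 800. Balances: taxes=50, emergency=600, payroll=800
Event 4 (deposit 350 to emergency): emergency: 600 + 350 = 950. Balances: taxes=50, emergency=950, payroll=800
Event 5 (deposit 400 to payroll): payroll: 800 + 400 = 1200. Balances: taxes=50, emergency=950, payroll=1200
Event 6 (transfer 250 emergency -> taxes): emergency: 950 - 250 = 700, taxes: 50 + 250 = 300. Balances: taxes=300, emergency=700, payroll=1200
Event 7 (deposit 250 to payroll): payroll: 1200 + 250 = 1450. Balances: taxes=300, emergency=700, payroll=1450
Event 8 (transfer 50 emergency -> taxes): emergency: 700 - 50 = 650, taxes: 300 + 50 = 350. Balances: taxes=350, emergency=650, payroll=1450
Event 9 (deposit 100 to taxes): taxes: 350 + 100 = 450. Balances: taxes=450, emergency=650, payroll=1450
Event 10 (transfer 50 taxes -> payroll): taxes: 450 - 50 = 400, payroll: 1450 + 50 = 1500. Balances: taxes=400, emergency=650, payroll=1500

Final balance of payroll: 1500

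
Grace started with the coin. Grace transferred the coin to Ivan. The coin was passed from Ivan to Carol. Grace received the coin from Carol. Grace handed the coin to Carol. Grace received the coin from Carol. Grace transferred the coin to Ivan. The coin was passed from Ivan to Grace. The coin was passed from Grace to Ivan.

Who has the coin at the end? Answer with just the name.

Tracking the coin through each event:
Start: Grace has the coin.
After event 1: Ivan has the coin.
After event 2: Carol has the coin.
After event 3: Grace has the coin.
After event 4: Carol has the coin.
After event 5: Grace has the coin.
After event 6: Ivan has the coin.
After event 7: Grace has the coin.
After event 8: Ivan has the coin.

Answer: Ivan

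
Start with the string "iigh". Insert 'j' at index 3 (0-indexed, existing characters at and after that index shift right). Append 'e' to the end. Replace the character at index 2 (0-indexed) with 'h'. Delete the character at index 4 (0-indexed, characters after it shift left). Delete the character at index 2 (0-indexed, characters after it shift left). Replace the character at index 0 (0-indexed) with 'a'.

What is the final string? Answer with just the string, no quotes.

Applying each edit step by step:
Start: "iigh"
Op 1 (insert 'j' at idx 3): "iigh" -> "iigjh"
Op 2 (append 'e'): "iigjh" -> "iigjhe"
Op 3 (replace idx 2: 'g' -> 'h'): "iigjhe" -> "iihjhe"
Op 4 (delete idx 4 = 'h'): "iihjhe" -> "iihje"
Op 5 (delete idx 2 = 'h'): "iihje" -> "iije"
Op 6 (replace idx 0: 'i' -> 'a'): "iije" -> "aije"

Answer: aije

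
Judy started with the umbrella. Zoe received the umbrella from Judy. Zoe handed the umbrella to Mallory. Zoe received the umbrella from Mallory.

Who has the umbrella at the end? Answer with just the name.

Answer: Zoe

Derivation:
Tracking the umbrella through each event:
Start: Judy has the umbrella.
After event 1: Zoe has the umbrella.
After event 2: Mallory has the umbrella.
After event 3: Zoe has the umbrella.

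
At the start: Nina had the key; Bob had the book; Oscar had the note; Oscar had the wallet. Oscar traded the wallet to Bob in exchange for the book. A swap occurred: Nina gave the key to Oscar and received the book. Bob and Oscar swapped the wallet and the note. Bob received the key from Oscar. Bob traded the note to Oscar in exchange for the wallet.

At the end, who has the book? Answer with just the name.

Tracking all object holders:
Start: key:Nina, book:Bob, note:Oscar, wallet:Oscar
Event 1 (swap wallet<->book: now wallet:Bob, book:Oscar). State: key:Nina, book:Oscar, note:Oscar, wallet:Bob
Event 2 (swap key<->book: now key:Oscar, book:Nina). State: key:Oscar, book:Nina, note:Oscar, wallet:Bob
Event 3 (swap wallet<->note: now wallet:Oscar, note:Bob). State: key:Oscar, book:Nina, note:Bob, wallet:Oscar
Event 4 (give key: Oscar -> Bob). State: key:Bob, book:Nina, note:Bob, wallet:Oscar
Event 5 (swap note<->wallet: now note:Oscar, wallet:Bob). State: key:Bob, book:Nina, note:Oscar, wallet:Bob

Final state: key:Bob, book:Nina, note:Oscar, wallet:Bob
The book is held by Nina.

Answer: Nina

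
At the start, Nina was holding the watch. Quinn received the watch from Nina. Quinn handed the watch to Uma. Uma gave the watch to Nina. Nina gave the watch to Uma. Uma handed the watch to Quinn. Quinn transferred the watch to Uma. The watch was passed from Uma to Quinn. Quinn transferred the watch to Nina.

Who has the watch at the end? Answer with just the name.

Answer: Nina

Derivation:
Tracking the watch through each event:
Start: Nina has the watch.
After event 1: Quinn has the watch.
After event 2: Uma has the watch.
After event 3: Nina has the watch.
After event 4: Uma has the watch.
After event 5: Quinn has the watch.
After event 6: Uma has the watch.
After event 7: Quinn has the watch.
After event 8: Nina has the watch.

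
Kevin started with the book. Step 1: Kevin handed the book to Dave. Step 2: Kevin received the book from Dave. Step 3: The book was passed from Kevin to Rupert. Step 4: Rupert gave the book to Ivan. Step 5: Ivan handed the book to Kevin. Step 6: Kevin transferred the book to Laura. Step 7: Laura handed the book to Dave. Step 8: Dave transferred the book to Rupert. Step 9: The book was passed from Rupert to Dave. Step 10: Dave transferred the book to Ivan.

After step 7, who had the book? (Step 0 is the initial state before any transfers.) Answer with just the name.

Answer: Dave

Derivation:
Tracking the book holder through step 7:
After step 0 (start): Kevin
After step 1: Dave
After step 2: Kevin
After step 3: Rupert
After step 4: Ivan
After step 5: Kevin
After step 6: Laura
After step 7: Dave

At step 7, the holder is Dave.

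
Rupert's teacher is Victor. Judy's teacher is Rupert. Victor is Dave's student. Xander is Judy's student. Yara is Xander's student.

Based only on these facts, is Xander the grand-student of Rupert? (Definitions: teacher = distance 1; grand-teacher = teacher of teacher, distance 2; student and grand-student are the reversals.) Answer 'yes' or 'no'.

Answer: yes

Derivation:
Reconstructing the teacher chain from the given facts:
  Dave -> Victor -> Rupert -> Judy -> Xander -> Yara
(each arrow means 'teacher of the next')
Positions in the chain (0 = top):
  position of Dave: 0
  position of Victor: 1
  position of Rupert: 2
  position of Judy: 3
  position of Xander: 4
  position of Yara: 5

Xander is at position 4, Rupert is at position 2; signed distance (j - i) = -2.
'grand-student' requires j - i = -2. Actual distance is -2, so the relation HOLDS.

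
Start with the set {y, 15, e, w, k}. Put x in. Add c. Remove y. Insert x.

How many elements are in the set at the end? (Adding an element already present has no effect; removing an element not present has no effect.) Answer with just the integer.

Answer: 6

Derivation:
Tracking the set through each operation:
Start: {15, e, k, w, y}
Event 1 (add x): added. Set: {15, e, k, w, x, y}
Event 2 (add c): added. Set: {15, c, e, k, w, x, y}
Event 3 (remove y): removed. Set: {15, c, e, k, w, x}
Event 4 (add x): already present, no change. Set: {15, c, e, k, w, x}

Final set: {15, c, e, k, w, x} (size 6)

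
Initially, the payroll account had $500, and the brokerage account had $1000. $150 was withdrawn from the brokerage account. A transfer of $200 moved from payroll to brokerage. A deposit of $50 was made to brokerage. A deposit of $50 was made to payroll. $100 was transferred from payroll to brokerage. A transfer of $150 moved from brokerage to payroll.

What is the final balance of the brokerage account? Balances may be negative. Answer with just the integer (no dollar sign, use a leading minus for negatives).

Answer: 1050

Derivation:
Tracking account balances step by step:
Start: payroll=500, brokerage=1000
Event 1 (withdraw 150 from brokerage): brokerage: 1000 - 150 = 850. Balances: payroll=500, brokerage=850
Event 2 (transfer 200 payroll -> brokerage): payroll: 500 - 200 = 300, brokerage: 850 + 200 = 1050. Balances: payroll=300, brokerage=1050
Event 3 (deposit 50 to brokerage): brokerage: 1050 + 50 = 1100. Balances: payroll=300, brokerage=1100
Event 4 (deposit 50 to payroll): payroll: 300 + 50 = 350. Balances: payroll=350, brokerage=1100
Event 5 (transfer 100 payroll -> brokerage): payroll: 350 - 100 = 250, brokerage: 1100 + 100 = 1200. Balances: payroll=250, brokerage=1200
Event 6 (transfer 150 brokerage -> payroll): brokerage: 1200 - 150 = 1050, payroll: 250 + 150 = 400. Balances: payroll=400, brokerage=1050

Final balance of brokerage: 1050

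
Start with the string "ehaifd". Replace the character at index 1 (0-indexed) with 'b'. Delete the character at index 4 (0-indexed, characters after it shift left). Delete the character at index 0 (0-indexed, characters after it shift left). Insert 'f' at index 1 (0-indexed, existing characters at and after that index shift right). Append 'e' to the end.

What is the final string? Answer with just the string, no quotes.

Answer: bfaide

Derivation:
Applying each edit step by step:
Start: "ehaifd"
Op 1 (replace idx 1: 'h' -> 'b'): "ehaifd" -> "ebaifd"
Op 2 (delete idx 4 = 'f'): "ebaifd" -> "ebaid"
Op 3 (delete idx 0 = 'e'): "ebaid" -> "baid"
Op 4 (insert 'f' at idx 1): "baid" -> "bfaid"
Op 5 (append 'e'): "bfaid" -> "bfaide"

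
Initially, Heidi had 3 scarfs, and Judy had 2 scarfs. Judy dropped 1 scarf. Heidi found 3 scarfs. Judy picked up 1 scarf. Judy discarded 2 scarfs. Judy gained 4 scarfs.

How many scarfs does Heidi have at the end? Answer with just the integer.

Tracking counts step by step:
Start: Heidi=3, Judy=2
Event 1 (Judy -1): Judy: 2 -> 1. State: Heidi=3, Judy=1
Event 2 (Heidi +3): Heidi: 3 -> 6. State: Heidi=6, Judy=1
Event 3 (Judy +1): Judy: 1 -> 2. State: Heidi=6, Judy=2
Event 4 (Judy -2): Judy: 2 -> 0. State: Heidi=6, Judy=0
Event 5 (Judy +4): Judy: 0 -> 4. State: Heidi=6, Judy=4

Heidi's final count: 6

Answer: 6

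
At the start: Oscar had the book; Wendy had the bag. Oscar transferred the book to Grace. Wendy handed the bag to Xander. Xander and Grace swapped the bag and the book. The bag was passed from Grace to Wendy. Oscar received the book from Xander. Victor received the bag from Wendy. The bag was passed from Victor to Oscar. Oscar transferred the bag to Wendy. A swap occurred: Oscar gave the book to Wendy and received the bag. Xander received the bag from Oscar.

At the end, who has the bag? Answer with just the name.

Tracking all object holders:
Start: book:Oscar, bag:Wendy
Event 1 (give book: Oscar -> Grace). State: book:Grace, bag:Wendy
Event 2 (give bag: Wendy -> Xander). State: book:Grace, bag:Xander
Event 3 (swap bag<->book: now bag:Grace, book:Xander). State: book:Xander, bag:Grace
Event 4 (give bag: Grace -> Wendy). State: book:Xander, bag:Wendy
Event 5 (give book: Xander -> Oscar). State: book:Oscar, bag:Wendy
Event 6 (give bag: Wendy -> Victor). State: book:Oscar, bag:Victor
Event 7 (give bag: Victor -> Oscar). State: book:Oscar, bag:Oscar
Event 8 (give bag: Oscar -> Wendy). State: book:Oscar, bag:Wendy
Event 9 (swap book<->bag: now book:Wendy, bag:Oscar). State: book:Wendy, bag:Oscar
Event 10 (give bag: Oscar -> Xander). State: book:Wendy, bag:Xander

Final state: book:Wendy, bag:Xander
The bag is held by Xander.

Answer: Xander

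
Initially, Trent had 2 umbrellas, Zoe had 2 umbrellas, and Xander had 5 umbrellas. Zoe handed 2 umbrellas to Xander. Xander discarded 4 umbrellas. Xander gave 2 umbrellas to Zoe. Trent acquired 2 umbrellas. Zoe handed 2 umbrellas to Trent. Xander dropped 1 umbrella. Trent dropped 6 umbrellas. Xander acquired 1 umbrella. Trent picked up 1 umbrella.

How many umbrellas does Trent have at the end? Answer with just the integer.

Answer: 1

Derivation:
Tracking counts step by step:
Start: Trent=2, Zoe=2, Xander=5
Event 1 (Zoe -> Xander, 2): Zoe: 2 -> 0, Xander: 5 -> 7. State: Trent=2, Zoe=0, Xander=7
Event 2 (Xander -4): Xander: 7 -> 3. State: Trent=2, Zoe=0, Xander=3
Event 3 (Xander -> Zoe, 2): Xander: 3 -> 1, Zoe: 0 -> 2. State: Trent=2, Zoe=2, Xander=1
Event 4 (Trent +2): Trent: 2 -> 4. State: Trent=4, Zoe=2, Xander=1
Event 5 (Zoe -> Trent, 2): Zoe: 2 -> 0, Trent: 4 -> 6. State: Trent=6, Zoe=0, Xander=1
Event 6 (Xander -1): Xander: 1 -> 0. State: Trent=6, Zoe=0, Xander=0
Event 7 (Trent -6): Trent: 6 -> 0. State: Trent=0, Zoe=0, Xander=0
Event 8 (Xander +1): Xander: 0 -> 1. State: Trent=0, Zoe=0, Xander=1
Event 9 (Trent +1): Trent: 0 -> 1. State: Trent=1, Zoe=0, Xander=1

Trent's final count: 1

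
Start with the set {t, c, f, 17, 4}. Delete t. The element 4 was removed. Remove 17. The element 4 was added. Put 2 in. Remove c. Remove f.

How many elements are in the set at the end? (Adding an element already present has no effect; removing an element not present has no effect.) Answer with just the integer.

Answer: 2

Derivation:
Tracking the set through each operation:
Start: {17, 4, c, f, t}
Event 1 (remove t): removed. Set: {17, 4, c, f}
Event 2 (remove 4): removed. Set: {17, c, f}
Event 3 (remove 17): removed. Set: {c, f}
Event 4 (add 4): added. Set: {4, c, f}
Event 5 (add 2): added. Set: {2, 4, c, f}
Event 6 (remove c): removed. Set: {2, 4, f}
Event 7 (remove f): removed. Set: {2, 4}

Final set: {2, 4} (size 2)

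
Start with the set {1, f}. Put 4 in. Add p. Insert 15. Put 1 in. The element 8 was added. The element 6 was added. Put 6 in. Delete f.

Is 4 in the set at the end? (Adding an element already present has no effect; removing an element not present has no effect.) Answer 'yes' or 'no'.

Tracking the set through each operation:
Start: {1, f}
Event 1 (add 4): added. Set: {1, 4, f}
Event 2 (add p): added. Set: {1, 4, f, p}
Event 3 (add 15): added. Set: {1, 15, 4, f, p}
Event 4 (add 1): already present, no change. Set: {1, 15, 4, f, p}
Event 5 (add 8): added. Set: {1, 15, 4, 8, f, p}
Event 6 (add 6): added. Set: {1, 15, 4, 6, 8, f, p}
Event 7 (add 6): already present, no change. Set: {1, 15, 4, 6, 8, f, p}
Event 8 (remove f): removed. Set: {1, 15, 4, 6, 8, p}

Final set: {1, 15, 4, 6, 8, p} (size 6)
4 is in the final set.

Answer: yes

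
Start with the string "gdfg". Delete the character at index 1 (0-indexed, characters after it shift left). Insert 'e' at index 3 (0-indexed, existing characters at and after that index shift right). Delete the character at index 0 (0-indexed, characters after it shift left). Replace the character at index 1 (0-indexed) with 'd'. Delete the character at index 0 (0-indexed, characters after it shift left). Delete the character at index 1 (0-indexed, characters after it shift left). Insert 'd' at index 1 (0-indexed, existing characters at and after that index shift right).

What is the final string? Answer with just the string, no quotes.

Answer: dd

Derivation:
Applying each edit step by step:
Start: "gdfg"
Op 1 (delete idx 1 = 'd'): "gdfg" -> "gfg"
Op 2 (insert 'e' at idx 3): "gfg" -> "gfge"
Op 3 (delete idx 0 = 'g'): "gfge" -> "fge"
Op 4 (replace idx 1: 'g' -> 'd'): "fge" -> "fde"
Op 5 (delete idx 0 = 'f'): "fde" -> "de"
Op 6 (delete idx 1 = 'e'): "de" -> "d"
Op 7 (insert 'd' at idx 1): "d" -> "dd"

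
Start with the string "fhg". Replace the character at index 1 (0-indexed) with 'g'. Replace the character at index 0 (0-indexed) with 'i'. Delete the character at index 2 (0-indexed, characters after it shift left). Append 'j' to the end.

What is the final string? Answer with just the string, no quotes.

Applying each edit step by step:
Start: "fhg"
Op 1 (replace idx 1: 'h' -> 'g'): "fhg" -> "fgg"
Op 2 (replace idx 0: 'f' -> 'i'): "fgg" -> "igg"
Op 3 (delete idx 2 = 'g'): "igg" -> "ig"
Op 4 (append 'j'): "ig" -> "igj"

Answer: igj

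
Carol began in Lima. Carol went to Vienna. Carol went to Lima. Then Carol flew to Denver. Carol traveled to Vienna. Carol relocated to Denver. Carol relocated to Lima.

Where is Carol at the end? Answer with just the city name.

Answer: Lima

Derivation:
Tracking Carol's location:
Start: Carol is in Lima.
After move 1: Lima -> Vienna. Carol is in Vienna.
After move 2: Vienna -> Lima. Carol is in Lima.
After move 3: Lima -> Denver. Carol is in Denver.
After move 4: Denver -> Vienna. Carol is in Vienna.
After move 5: Vienna -> Denver. Carol is in Denver.
After move 6: Denver -> Lima. Carol is in Lima.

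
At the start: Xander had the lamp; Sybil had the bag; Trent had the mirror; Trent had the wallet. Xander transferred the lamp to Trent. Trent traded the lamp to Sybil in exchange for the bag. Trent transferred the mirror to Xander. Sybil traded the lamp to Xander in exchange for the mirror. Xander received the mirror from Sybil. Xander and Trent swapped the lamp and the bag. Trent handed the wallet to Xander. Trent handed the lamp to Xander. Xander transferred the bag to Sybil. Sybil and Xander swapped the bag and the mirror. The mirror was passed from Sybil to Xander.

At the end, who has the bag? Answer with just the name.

Answer: Xander

Derivation:
Tracking all object holders:
Start: lamp:Xander, bag:Sybil, mirror:Trent, wallet:Trent
Event 1 (give lamp: Xander -> Trent). State: lamp:Trent, bag:Sybil, mirror:Trent, wallet:Trent
Event 2 (swap lamp<->bag: now lamp:Sybil, bag:Trent). State: lamp:Sybil, bag:Trent, mirror:Trent, wallet:Trent
Event 3 (give mirror: Trent -> Xander). State: lamp:Sybil, bag:Trent, mirror:Xander, wallet:Trent
Event 4 (swap lamp<->mirror: now lamp:Xander, mirror:Sybil). State: lamp:Xander, bag:Trent, mirror:Sybil, wallet:Trent
Event 5 (give mirror: Sybil -> Xander). State: lamp:Xander, bag:Trent, mirror:Xander, wallet:Trent
Event 6 (swap lamp<->bag: now lamp:Trent, bag:Xander). State: lamp:Trent, bag:Xander, mirror:Xander, wallet:Trent
Event 7 (give wallet: Trent -> Xander). State: lamp:Trent, bag:Xander, mirror:Xander, wallet:Xander
Event 8 (give lamp: Trent -> Xander). State: lamp:Xander, bag:Xander, mirror:Xander, wallet:Xander
Event 9 (give bag: Xander -> Sybil). State: lamp:Xander, bag:Sybil, mirror:Xander, wallet:Xander
Event 10 (swap bag<->mirror: now bag:Xander, mirror:Sybil). State: lamp:Xander, bag:Xander, mirror:Sybil, wallet:Xander
Event 11 (give mirror: Sybil -> Xander). State: lamp:Xander, bag:Xander, mirror:Xander, wallet:Xander

Final state: lamp:Xander, bag:Xander, mirror:Xander, wallet:Xander
The bag is held by Xander.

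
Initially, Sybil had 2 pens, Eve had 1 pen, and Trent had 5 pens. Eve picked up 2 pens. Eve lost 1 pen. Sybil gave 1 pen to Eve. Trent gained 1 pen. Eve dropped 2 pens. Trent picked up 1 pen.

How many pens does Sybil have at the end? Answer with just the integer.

Answer: 1

Derivation:
Tracking counts step by step:
Start: Sybil=2, Eve=1, Trent=5
Event 1 (Eve +2): Eve: 1 -> 3. State: Sybil=2, Eve=3, Trent=5
Event 2 (Eve -1): Eve: 3 -> 2. State: Sybil=2, Eve=2, Trent=5
Event 3 (Sybil -> Eve, 1): Sybil: 2 -> 1, Eve: 2 -> 3. State: Sybil=1, Eve=3, Trent=5
Event 4 (Trent +1): Trent: 5 -> 6. State: Sybil=1, Eve=3, Trent=6
Event 5 (Eve -2): Eve: 3 -> 1. State: Sybil=1, Eve=1, Trent=6
Event 6 (Trent +1): Trent: 6 -> 7. State: Sybil=1, Eve=1, Trent=7

Sybil's final count: 1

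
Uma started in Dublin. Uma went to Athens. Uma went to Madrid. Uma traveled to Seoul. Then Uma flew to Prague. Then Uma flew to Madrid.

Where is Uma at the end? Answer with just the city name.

Answer: Madrid

Derivation:
Tracking Uma's location:
Start: Uma is in Dublin.
After move 1: Dublin -> Athens. Uma is in Athens.
After move 2: Athens -> Madrid. Uma is in Madrid.
After move 3: Madrid -> Seoul. Uma is in Seoul.
After move 4: Seoul -> Prague. Uma is in Prague.
After move 5: Prague -> Madrid. Uma is in Madrid.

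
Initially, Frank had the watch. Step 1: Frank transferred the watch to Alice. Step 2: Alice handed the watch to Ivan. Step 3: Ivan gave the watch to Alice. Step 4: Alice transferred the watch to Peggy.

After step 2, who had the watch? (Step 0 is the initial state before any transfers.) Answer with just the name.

Tracking the watch holder through step 2:
After step 0 (start): Frank
After step 1: Alice
After step 2: Ivan

At step 2, the holder is Ivan.

Answer: Ivan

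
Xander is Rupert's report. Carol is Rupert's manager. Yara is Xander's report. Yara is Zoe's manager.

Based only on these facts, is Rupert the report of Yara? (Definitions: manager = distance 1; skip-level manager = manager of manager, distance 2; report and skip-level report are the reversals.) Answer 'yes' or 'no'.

Answer: no

Derivation:
Reconstructing the manager chain from the given facts:
  Carol -> Rupert -> Xander -> Yara -> Zoe
(each arrow means 'manager of the next')
Positions in the chain (0 = top):
  position of Carol: 0
  position of Rupert: 1
  position of Xander: 2
  position of Yara: 3
  position of Zoe: 4

Rupert is at position 1, Yara is at position 3; signed distance (j - i) = 2.
'report' requires j - i = -1. Actual distance is 2, so the relation does NOT hold.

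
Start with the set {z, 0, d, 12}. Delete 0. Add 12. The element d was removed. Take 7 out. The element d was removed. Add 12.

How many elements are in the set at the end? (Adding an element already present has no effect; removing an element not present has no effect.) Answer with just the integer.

Answer: 2

Derivation:
Tracking the set through each operation:
Start: {0, 12, d, z}
Event 1 (remove 0): removed. Set: {12, d, z}
Event 2 (add 12): already present, no change. Set: {12, d, z}
Event 3 (remove d): removed. Set: {12, z}
Event 4 (remove 7): not present, no change. Set: {12, z}
Event 5 (remove d): not present, no change. Set: {12, z}
Event 6 (add 12): already present, no change. Set: {12, z}

Final set: {12, z} (size 2)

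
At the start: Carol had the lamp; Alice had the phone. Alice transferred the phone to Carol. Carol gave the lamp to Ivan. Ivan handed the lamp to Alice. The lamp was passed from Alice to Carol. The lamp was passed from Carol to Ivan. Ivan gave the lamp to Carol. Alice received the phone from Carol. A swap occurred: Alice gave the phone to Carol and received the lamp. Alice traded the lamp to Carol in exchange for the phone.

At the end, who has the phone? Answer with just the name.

Tracking all object holders:
Start: lamp:Carol, phone:Alice
Event 1 (give phone: Alice -> Carol). State: lamp:Carol, phone:Carol
Event 2 (give lamp: Carol -> Ivan). State: lamp:Ivan, phone:Carol
Event 3 (give lamp: Ivan -> Alice). State: lamp:Alice, phone:Carol
Event 4 (give lamp: Alice -> Carol). State: lamp:Carol, phone:Carol
Event 5 (give lamp: Carol -> Ivan). State: lamp:Ivan, phone:Carol
Event 6 (give lamp: Ivan -> Carol). State: lamp:Carol, phone:Carol
Event 7 (give phone: Carol -> Alice). State: lamp:Carol, phone:Alice
Event 8 (swap phone<->lamp: now phone:Carol, lamp:Alice). State: lamp:Alice, phone:Carol
Event 9 (swap lamp<->phone: now lamp:Carol, phone:Alice). State: lamp:Carol, phone:Alice

Final state: lamp:Carol, phone:Alice
The phone is held by Alice.

Answer: Alice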